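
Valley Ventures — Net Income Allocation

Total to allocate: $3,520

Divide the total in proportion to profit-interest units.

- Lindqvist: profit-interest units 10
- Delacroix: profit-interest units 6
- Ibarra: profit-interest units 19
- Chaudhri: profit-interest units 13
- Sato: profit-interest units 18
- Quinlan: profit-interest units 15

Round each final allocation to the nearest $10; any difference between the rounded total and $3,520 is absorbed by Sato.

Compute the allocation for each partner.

Lindqvist: $430 · Delacroix: $260 · Ibarra: $830 · Chaudhri: $560 · Sato: $790 · Quinlan: $650

Combined profit-interest units = 81.
Raw shares: Lindqvist 10/81 × $3,520 = 434.57; Delacroix 6/81 × $3,520 = 260.74; Ibarra 19/81 × $3,520 = 825.68; Chaudhri 13/81 × $3,520 = 564.94; Sato 18/81 × $3,520 = 782.22; Quinlan 15/81 × $3,520 = 651.85.
Rounded to nearest $10: Lindqvist $430; Delacroix $260; Ibarra $830; Chaudhri $560; Sato $780; Quinlan $650. Sum = $3,510.
Difference $3,520 − $3,510 = +$10 applied to Sato: Sato becomes $790.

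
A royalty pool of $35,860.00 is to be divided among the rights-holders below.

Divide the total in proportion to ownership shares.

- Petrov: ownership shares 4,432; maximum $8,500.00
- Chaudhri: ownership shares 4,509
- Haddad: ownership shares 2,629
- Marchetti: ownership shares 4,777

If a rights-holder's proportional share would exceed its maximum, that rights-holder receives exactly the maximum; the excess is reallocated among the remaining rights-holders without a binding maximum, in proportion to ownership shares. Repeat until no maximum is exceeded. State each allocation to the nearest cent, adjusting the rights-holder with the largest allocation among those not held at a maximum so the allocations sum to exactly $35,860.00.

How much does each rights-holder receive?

Sum of ownership shares: 16,347.
Proportional shares (ignoring caps): Petrov 9,722.3662; Chaudhri 9,891.2791; Haddad 5,767.1707; Marchetti 10,479.1839.
Held at cap: Petrov ($8,500.00); residual $27,360.00 reallocated over remaining ownership shares 11,915.
Shares after redistribution: Chaudhri 10,353.8598 → $10,353.86; Haddad 6,036.8812 → $6,036.88; Marchetti 10,969.2589 → $10,969.26.

Petrov: $8,500.00 | Chaudhri: $10,353.86 | Haddad: $6,036.88 | Marchetti: $10,969.26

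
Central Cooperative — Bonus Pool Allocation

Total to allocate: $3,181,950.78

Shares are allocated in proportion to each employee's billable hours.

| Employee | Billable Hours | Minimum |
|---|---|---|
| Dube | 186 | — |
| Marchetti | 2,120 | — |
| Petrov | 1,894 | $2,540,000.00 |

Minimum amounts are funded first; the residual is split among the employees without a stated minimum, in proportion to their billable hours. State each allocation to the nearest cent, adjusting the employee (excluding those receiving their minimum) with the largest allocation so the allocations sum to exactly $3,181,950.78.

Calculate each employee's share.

Fund the minimums — Petrov $2,540,000.00. Balance $641,950.78.
Balance split over remaining billable hours 2,306: Dube 51,779.2043 → $51,779.20; Marchetti 590,171.5757 → $590,171.58.

Dube: $51,779.20; Marchetti: $590,171.58; Petrov: $2,540,000.00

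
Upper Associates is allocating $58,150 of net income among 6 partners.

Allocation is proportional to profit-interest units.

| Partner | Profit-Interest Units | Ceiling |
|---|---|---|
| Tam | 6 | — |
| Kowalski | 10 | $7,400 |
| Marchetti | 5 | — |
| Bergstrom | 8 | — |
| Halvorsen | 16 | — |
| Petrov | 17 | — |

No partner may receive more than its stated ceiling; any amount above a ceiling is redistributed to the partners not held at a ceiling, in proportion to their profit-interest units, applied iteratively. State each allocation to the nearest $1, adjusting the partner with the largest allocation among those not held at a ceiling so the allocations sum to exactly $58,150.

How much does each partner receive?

Total profit-interest units = 62.
Proportional shares (ignoring caps): Tam 5,627.42; Kowalski 9,379.03; Marchetti 4,689.52; Bergstrom 7,503.23; Halvorsen 15,006.45; Petrov 15,944.35.
Held at cap: Kowalski ($7,400); remaining pool $50,750 reallocated over remaining profit-interest units 52.
Shares after redistribution: Tam 5,855.77 → $5,856; Marchetti 4,879.81 → $4,880; Bergstrom 7,807.69 → $7,808; Halvorsen 15,615.38 → $15,615; Petrov 16,591.35 → $16,591.

Tam: $5,856 | Kowalski: $7,400 | Marchetti: $4,880 | Bergstrom: $7,808 | Halvorsen: $15,615 | Petrov: $16,591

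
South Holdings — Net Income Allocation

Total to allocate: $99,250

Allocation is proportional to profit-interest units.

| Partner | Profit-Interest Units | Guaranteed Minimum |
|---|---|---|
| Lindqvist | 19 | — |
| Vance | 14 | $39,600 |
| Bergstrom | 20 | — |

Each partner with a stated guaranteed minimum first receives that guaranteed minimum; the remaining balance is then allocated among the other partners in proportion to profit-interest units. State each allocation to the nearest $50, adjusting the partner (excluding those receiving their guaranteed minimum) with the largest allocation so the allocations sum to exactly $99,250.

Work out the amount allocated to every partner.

Lindqvist: $29,050 | Vance: $39,600 | Bergstrom: $30,600

Guaranteed amounts: Vance $39,600. Balance $59,650.
Balance split over remaining profit-interest units 39: Lindqvist 29,060.26 → $29,050; Bergstrom 30,589.74 → $30,600.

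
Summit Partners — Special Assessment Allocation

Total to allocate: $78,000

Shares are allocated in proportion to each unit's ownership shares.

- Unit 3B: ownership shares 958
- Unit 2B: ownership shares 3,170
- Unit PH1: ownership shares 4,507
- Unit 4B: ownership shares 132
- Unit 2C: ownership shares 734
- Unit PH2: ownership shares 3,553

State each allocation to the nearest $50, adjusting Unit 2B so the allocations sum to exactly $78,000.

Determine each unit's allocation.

Total ownership shares = 13,054.
Raw shares: Unit 3B 958/13,054 × $78,000 = 5,724.22; Unit 2B 3,170/13,054 × $78,000 = 18,941.32; Unit PH1 4,507/13,054 × $78,000 = 26,930.14; Unit 4B 132/13,054 × $78,000 = 788.72; Unit 2C 734/13,054 × $78,000 = 4,385.78; Unit PH2 3,553/13,054 × $78,000 = 21,229.81.
At nearest $50: Unit 3B $5,700; Unit 2B $18,950; Unit PH1 $26,950; Unit 4B $800; Unit 2C $4,400; Unit PH2 $21,250. Sum = $78,050.
Difference $78,000 − $78,050 = −$50 applied to Unit 2B: Unit 2B becomes $18,900.

Unit 3B: $5,700 · Unit 2B: $18,900 · Unit PH1: $26,950 · Unit 4B: $800 · Unit 2C: $4,400 · Unit PH2: $21,250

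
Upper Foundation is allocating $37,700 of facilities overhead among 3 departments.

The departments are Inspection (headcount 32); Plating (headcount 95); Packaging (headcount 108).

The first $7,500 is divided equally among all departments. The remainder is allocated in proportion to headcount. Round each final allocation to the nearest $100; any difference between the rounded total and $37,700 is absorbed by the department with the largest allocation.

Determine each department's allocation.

Equal tier: $7,500 ÷ 3 = $2,500 apiece.
Remainder $30,200 by headcount (total 235): Inspection 4,112.34 → $4,100; Plating 12,208.51 → $12,200; Packaging 13,879.15 → $13,900.
Totals: Inspection $2,500 + $4,100 = $6,600; Plating $2,500 + $12,200 = $14,700; Packaging $2,500 + $13,900 = $16,400.

Inspection: $6,600; Plating: $14,700; Packaging: $16,400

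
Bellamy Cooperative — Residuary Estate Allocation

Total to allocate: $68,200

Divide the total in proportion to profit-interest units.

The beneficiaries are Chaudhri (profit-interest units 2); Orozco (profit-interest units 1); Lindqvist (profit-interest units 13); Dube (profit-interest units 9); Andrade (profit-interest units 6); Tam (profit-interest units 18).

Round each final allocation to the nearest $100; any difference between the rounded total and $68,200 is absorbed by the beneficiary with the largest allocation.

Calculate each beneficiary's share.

Chaudhri: $2,800 · Orozco: $1,400 · Lindqvist: $18,100 · Dube: $12,500 · Andrade: $8,400 · Tam: $25,000

Profit-interest units total: 49.
Proportional shares: Chaudhri 2/49 × $68,200 = 2,783.67; Orozco 1/49 × $68,200 = 1,391.84; Lindqvist 13/49 × $68,200 = 18,093.88; Dube 9/49 × $68,200 = 12,526.53; Andrade 6/49 × $68,200 = 8,351.02; Tam 18/49 × $68,200 = 25,053.06.
After rounding ($100): Chaudhri $2,800; Orozco $1,400; Lindqvist $18,100; Dube $12,500; Andrade $8,400; Tam $25,100. Sum = $68,300.
Difference $68,200 − $68,300 = −$100 applied to largest allocation (Tam): Tam becomes $25,000.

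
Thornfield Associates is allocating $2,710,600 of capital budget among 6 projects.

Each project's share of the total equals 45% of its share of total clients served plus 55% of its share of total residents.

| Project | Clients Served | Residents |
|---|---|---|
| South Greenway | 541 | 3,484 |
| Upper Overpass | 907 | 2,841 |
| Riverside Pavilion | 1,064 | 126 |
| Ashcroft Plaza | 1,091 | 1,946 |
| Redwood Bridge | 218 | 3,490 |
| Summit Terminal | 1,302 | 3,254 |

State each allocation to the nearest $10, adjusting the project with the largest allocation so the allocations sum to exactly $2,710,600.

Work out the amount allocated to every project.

South Greenway: $471,860; Upper Overpass: $495,690; Riverside Pavilion: $265,740; Ashcroft Plaza: $451,370; Redwood Bridge: $395,540; Summit Terminal: $630,400

Clients served total 5,123; residents total 15,141.
Combined weights (45% clients served + 55% residents): South Greenway 0.1741; Upper Overpass 0.1829; Riverside Pavilion 0.0980; Ashcroft Plaza 0.1665; Redwood Bridge 0.1459; Summit Terminal 0.2326.
Unrounded shares: South Greenway 471,855.87; Upper Overpass 495,687.52; Riverside Pavilion 265,741.37; Ashcroft Plaza 451,372.85; Redwood Bridge 395,541.37; Summit Terminal 630,401.03.
After rounding ($10): South Greenway $471,860; Upper Overpass $495,690; Riverside Pavilion $265,740; Ashcroft Plaza $451,370; Redwood Bridge $395,540; Summit Terminal $630,400. Sum = $2,710,600.
Sum already equals the total — no adjustment.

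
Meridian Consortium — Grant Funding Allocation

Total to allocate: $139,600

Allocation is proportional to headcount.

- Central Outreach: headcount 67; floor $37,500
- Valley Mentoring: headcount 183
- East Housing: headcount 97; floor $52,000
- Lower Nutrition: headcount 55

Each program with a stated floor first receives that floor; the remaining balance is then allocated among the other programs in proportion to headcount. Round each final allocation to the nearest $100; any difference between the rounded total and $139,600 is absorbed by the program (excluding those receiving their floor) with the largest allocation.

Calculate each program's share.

Fund the minimums — Central Outreach $37,500; East Housing $52,000. Residual $50,100.
Residual split over remaining headcount 238: Valley Mentoring 38,522.27 → $38,500; Lower Nutrition 11,577.73 → $11,600.

Central Outreach: $37,500; Valley Mentoring: $38,500; East Housing: $52,000; Lower Nutrition: $11,600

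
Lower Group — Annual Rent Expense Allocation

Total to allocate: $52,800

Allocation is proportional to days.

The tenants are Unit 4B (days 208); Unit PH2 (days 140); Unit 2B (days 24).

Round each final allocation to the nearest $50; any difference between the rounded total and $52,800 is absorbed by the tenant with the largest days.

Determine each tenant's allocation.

Unit 4B: $29,550 · Unit PH2: $19,850 · Unit 2B: $3,400

Combined days = 208 + 140 + 24 = 372.
Proportional shares: Unit 4B 29,522.58; Unit PH2 19,870.97; Unit 2B 3,406.45.
After rounding ($50): Unit 4B $29,500; Unit PH2 $19,850; Unit 2B $3,400. Sum = $52,750.
Difference $52,800 − $52,750 = +$50 applied to largest days (Unit 4B): Unit 4B becomes $29,550.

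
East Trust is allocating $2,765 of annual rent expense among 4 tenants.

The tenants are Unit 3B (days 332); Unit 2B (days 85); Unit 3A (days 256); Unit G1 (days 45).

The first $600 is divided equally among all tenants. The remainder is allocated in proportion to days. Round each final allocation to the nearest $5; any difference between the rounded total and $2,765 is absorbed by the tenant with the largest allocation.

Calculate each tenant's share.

Unit 3B: $1,155; Unit 2B: $405; Unit 3A: $920; Unit G1: $285

First tranche $600 split equally: $150 each.
Remainder $2,165 by days (total 718): Unit 3B 1,001.09 → $1,000; Unit 2B 256.30 → $255; Unit 3A 771.92 → $770; Unit G1 135.69 → $135.
Rounding difference +$5 on remainder applied to Unit 3B.
Totals: Unit 3B $150 + $1,005 = $1,155; Unit 2B $150 + $255 = $405; Unit 3A $150 + $770 = $920; Unit G1 $150 + $135 = $285.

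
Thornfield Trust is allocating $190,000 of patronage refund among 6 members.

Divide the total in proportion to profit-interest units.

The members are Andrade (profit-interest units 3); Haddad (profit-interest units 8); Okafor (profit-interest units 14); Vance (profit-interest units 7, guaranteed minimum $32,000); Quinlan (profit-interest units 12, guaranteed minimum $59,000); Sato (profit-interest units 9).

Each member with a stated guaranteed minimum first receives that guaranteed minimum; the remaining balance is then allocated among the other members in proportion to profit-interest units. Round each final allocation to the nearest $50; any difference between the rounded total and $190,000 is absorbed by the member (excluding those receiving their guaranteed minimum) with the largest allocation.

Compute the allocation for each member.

Andrade: $8,750 | Haddad: $23,300 | Okafor: $40,750 | Vance: $32,000 | Quinlan: $59,000 | Sato: $26,200

Fund the minimums — Vance $32,000; Quinlan $59,000. Balance $99,000.
Balance split over remaining profit-interest units 34: Andrade 8,735.29 → $8,750; Haddad 23,294.12 → $23,300; Okafor 40,764.71 → $40,750; Sato 26,205.88 → $26,200.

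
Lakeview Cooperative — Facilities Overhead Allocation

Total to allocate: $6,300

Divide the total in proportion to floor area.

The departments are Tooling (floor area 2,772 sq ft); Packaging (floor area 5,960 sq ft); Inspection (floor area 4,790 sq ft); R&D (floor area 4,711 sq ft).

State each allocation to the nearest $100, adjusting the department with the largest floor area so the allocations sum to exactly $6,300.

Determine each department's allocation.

Tooling: $1,000; Packaging: $2,000; Inspection: $1,700; R&D: $1,600

Combined floor area = 18,233.
Pro-rata amounts: Tooling 2,772/18,233 × $6,300 = 957.80; Packaging 5,960/18,233 × $6,300 = 2,059.34; Inspection 4,790/18,233 × $6,300 = 1,655.08; R&D 4,711/18,233 × $6,300 = 1,627.78.
Rounded to nearest $100: Tooling $1,000; Packaging $2,100; Inspection $1,700; R&D $1,600. Sum = $6,400.
Difference $6,300 − $6,400 = −$100 applied to largest floor area (Packaging): Packaging becomes $2,000.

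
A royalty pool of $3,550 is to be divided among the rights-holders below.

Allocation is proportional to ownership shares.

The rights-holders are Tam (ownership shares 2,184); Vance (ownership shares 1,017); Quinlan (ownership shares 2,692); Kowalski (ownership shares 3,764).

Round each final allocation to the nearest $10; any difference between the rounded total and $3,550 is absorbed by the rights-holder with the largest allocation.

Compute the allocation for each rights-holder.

Sum of ownership shares: 9,657.
Raw shares: Tam 2,184/9,657 × $3,550 = 802.86; Vance 1,017/9,657 × $3,550 = 373.86; Quinlan 2,692/9,657 × $3,550 = 989.60; Kowalski 3,764/9,657 × $3,550 = 1,383.68.
Rounded to nearest $10: Tam $800; Vance $370; Quinlan $990; Kowalski $1,380. Sum = $3,540.
Difference $3,550 − $3,540 = +$10 applied to largest allocation (Kowalski): Kowalski becomes $1,390.

Tam: $800 · Vance: $370 · Quinlan: $990 · Kowalski: $1,390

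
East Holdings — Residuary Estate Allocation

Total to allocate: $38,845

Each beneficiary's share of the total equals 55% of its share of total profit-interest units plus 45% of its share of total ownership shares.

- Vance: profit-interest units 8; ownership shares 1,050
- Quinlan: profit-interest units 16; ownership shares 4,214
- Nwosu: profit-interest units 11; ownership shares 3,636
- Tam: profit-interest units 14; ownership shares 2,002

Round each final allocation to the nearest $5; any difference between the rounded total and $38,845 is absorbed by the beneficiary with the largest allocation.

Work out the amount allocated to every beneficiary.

Vance: $5,170; Quinlan: $13,735; Nwosu: $10,625; Tam: $9,315

Profit-interest units total 49; ownership shares total 10,902.
Combined weights (55% profit-interest units + 45% ownership shares): Vance 0.1331; Quinlan 0.3535; Nwosu 0.2736; Tam 0.2398.
Pro-rata amounts: Vance 5,171.69; Quinlan 13,732.97; Nwosu 10,626.13; Tam 9,314.22.
After rounding ($5): Vance $5,170; Quinlan $13,735; Nwosu $10,625; Tam $9,315. Sum = $38,845.
Rounded total matches; no reconciliation needed.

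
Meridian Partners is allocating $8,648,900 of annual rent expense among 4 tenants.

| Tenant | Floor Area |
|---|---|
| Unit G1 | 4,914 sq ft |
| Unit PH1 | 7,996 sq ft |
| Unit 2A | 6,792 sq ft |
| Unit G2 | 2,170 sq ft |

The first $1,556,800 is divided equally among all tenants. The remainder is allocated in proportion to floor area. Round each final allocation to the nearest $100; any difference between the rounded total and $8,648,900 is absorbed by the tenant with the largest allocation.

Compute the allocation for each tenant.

$1,556,800 shared equally gives $389,200 per tenant.
Remainder $7,092,100 by floor area (total 21,872): Unit G1 1,593,387.87 → $1,593,400; Unit PH1 2,592,741.02 → $2,592,700; Unit 2A 2,202,338.30 → $2,202,300; Unit G2 703,632.82 → $703,600.
Rounding difference +$100 on remainder applied to Unit PH1.
Totals: Unit G1 $389,200 + $1,593,400 = $1,982,600; Unit PH1 $389,200 + $2,592,800 = $2,982,000; Unit 2A $389,200 + $2,202,300 = $2,591,500; Unit G2 $389,200 + $703,600 = $1,092,800.

Unit G1: $1,982,600; Unit PH1: $2,982,000; Unit 2A: $2,591,500; Unit G2: $1,092,800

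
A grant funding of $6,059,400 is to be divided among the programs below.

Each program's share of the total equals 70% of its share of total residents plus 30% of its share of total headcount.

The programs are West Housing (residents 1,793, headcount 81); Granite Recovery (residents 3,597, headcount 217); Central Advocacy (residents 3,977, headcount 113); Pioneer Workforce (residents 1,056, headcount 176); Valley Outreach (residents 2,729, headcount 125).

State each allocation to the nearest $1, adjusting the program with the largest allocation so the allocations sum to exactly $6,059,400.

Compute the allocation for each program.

Residents total 13,152; headcount total 712.
Blended shares (70% residents + 30% headcount): West Housing 0.1296; Granite Recovery 0.2829; Central Advocacy 0.2593; Pioneer Workforce 0.1304; Valley Outreach 0.1979.
Unrounded shares: West Housing 785,053.24; Granite Recovery 1,714,075.51; Central Advocacy 1,571,102.97; Pioneer Workforce 789,913.58; Valley Outreach 1,199,254.70.
After rounding ($1): West Housing $785,053; Granite Recovery $1,714,076; Central Advocacy $1,571,103; Pioneer Workforce $789,914; Valley Outreach $1,199,255. Sum = $6,059,401.
Difference $6,059,400 − $6,059,401 = −$1 applied to largest allocation (Granite Recovery): Granite Recovery becomes $1,714,075.

West Housing: $785,053; Granite Recovery: $1,714,075; Central Advocacy: $1,571,103; Pioneer Workforce: $789,914; Valley Outreach: $1,199,255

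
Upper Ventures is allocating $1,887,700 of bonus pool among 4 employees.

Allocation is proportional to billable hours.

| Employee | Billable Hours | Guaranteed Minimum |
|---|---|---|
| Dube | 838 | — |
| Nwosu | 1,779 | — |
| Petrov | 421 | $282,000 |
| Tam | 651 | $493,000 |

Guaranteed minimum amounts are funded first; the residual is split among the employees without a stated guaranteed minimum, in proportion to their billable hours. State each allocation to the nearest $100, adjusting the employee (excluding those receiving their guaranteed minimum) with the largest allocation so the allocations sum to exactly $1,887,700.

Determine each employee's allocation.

Guaranteed amounts: Petrov $282,000; Tam $493,000. Balance $1,112,700.
Balance split over remaining billable hours 2,617: Dube 356,302.10 → $356,300; Nwosu 756,397.90 → $756,400.

Dube: $356,300 | Nwosu: $756,400 | Petrov: $282,000 | Tam: $493,000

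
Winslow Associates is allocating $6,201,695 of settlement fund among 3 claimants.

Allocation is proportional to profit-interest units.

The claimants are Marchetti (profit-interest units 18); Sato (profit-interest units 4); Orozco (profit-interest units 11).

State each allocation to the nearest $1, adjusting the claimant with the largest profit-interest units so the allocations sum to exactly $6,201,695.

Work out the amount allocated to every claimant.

Marchetti: $3,382,742 | Sato: $751,721 | Orozco: $2,067,232

Sum of profit-interest units: 33.
Raw shares: Marchetti 18/33 × $6,201,695 = 3,382,742.73; Sato 4/33 × $6,201,695 = 751,720.61; Orozco 11/33 × $6,201,695 = 2,067,231.67.
After rounding ($1): Marchetti $3,382,743; Sato $751,721; Orozco $2,067,232. Sum = $6,201,696.
Difference $6,201,695 − $6,201,696 = −$1 applied to largest profit-interest units (Marchetti): Marchetti becomes $3,382,742.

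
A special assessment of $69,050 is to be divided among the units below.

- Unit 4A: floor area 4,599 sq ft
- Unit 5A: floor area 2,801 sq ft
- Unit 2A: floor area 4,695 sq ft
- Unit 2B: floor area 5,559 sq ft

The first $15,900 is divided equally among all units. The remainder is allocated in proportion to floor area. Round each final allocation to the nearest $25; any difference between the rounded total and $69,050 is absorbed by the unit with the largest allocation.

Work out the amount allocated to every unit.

$15,900 shared equally gives $3,975 per unit.
Remainder $53,150 by floor area (total 17,654): Unit 4A 13,845.98 → $13,850; Unit 5A 8,432.83 → $8,425; Unit 2A 14,135.00 → $14,125; Unit 2B 16,736.20 → $16,725.
Rounding difference +$25 on remainder applied to Unit 2B.
Totals: Unit 4A $3,975 + $13,850 = $17,825; Unit 5A $3,975 + $8,425 = $12,400; Unit 2A $3,975 + $14,125 = $18,100; Unit 2B $3,975 + $16,750 = $20,725.

Unit 4A: $17,825; Unit 5A: $12,400; Unit 2A: $18,100; Unit 2B: $20,725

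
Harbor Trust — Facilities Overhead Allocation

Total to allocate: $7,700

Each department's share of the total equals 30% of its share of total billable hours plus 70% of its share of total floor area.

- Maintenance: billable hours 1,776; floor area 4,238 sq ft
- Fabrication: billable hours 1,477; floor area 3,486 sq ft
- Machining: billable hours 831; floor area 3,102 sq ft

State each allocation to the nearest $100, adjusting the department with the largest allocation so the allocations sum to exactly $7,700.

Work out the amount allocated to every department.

Maintenance: $3,100; Fabrication: $2,600; Machining: $2,000

Billable hours total 4,084; floor area total 10,826.
Combined weights (30% billable hours + 70% floor area): Maintenance 0.4045; Fabrication 0.3339; Machining 0.2616.
Raw shares: Maintenance 3,114.54; Fabrication 2,571.02; Machining 2,014.44.
Rounded to nearest $100: Maintenance $3,100; Fabrication $2,600; Machining $2,000. Sum = $7,700.
Rounded total matches; no reconciliation needed.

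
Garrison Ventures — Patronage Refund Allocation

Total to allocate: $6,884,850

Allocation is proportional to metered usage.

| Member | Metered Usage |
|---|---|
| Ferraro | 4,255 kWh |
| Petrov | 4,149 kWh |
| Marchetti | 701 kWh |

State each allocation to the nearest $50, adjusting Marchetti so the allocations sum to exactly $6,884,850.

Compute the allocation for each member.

Ferraro: $3,217,450 · Petrov: $3,137,300 · Marchetti: $530,100

Combined metered usage = 9,105.
Unrounded shares: Ferraro 4,255/9,105 × $6,884,850 = 3,217,466.97; Petrov 4,149/9,105 × $6,884,850 = 3,137,313.86; Marchetti 701/9,105 × $6,884,850 = 530,069.18.
At nearest $50: Ferraro $3,217,450; Petrov $3,137,300; Marchetti $530,050. Sum = $6,884,800.
Difference $6,884,850 − $6,884,800 = +$50 applied to Marchetti: Marchetti becomes $530,100.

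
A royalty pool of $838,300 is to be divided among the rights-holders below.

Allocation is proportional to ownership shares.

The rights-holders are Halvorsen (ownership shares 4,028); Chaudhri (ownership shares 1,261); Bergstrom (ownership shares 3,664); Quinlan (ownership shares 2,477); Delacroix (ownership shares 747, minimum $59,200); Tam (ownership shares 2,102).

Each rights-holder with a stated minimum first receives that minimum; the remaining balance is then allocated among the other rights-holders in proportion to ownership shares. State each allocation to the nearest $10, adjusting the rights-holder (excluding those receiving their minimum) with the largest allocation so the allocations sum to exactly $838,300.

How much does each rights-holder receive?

Minimums first: Delacroix $59,200. Balance $779,100.
Balance split over remaining ownership shares 13,532: Halvorsen 231,910.64 → $231,910; Chaudhri 72,601.62 → $72,600; Bergstrom 210,953.47 → $210,950; Quinlan 142,612.38 → $142,610; Tam 121,021.89 → $121,020.
Rounding difference +$10 applied to Halvorsen → $231,920.

Halvorsen: $231,920 | Chaudhri: $72,600 | Bergstrom: $210,950 | Quinlan: $142,610 | Delacroix: $59,200 | Tam: $121,020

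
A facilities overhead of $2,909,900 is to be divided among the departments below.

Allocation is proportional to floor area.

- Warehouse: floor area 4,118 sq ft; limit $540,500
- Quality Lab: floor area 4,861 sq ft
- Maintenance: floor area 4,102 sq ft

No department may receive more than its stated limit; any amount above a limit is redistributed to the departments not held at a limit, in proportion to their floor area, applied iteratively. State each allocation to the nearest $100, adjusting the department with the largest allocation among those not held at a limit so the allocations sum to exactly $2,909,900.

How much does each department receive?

Floor area total: 13,081.
Pro-rata shares before constraints: Warehouse 916,059.03; Quality Lab 1,081,341.17; Maintenance 912,499.79.
Cap binds for Warehouse ($540,500); residual $2,369,400 reallocated over remaining floor area 8,963.
Remaining shares: Quality Lab 1,285,022.14 → $1,285,000; Maintenance 1,084,377.86 → $1,084,400.

Warehouse: $540,500; Quality Lab: $1,285,000; Maintenance: $1,084,400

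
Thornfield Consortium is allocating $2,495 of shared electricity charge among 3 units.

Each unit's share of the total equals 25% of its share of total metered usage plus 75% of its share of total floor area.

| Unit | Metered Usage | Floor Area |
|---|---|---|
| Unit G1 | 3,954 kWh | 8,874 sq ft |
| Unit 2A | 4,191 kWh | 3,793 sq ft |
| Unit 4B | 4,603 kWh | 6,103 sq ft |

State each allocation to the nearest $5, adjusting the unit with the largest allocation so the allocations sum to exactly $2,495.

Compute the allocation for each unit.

Unit G1: $1,075; Unit 2A: $585; Unit 4B: $835

Totals — metered usage 12,748, floor area 18,770.
Blended shares (25% metered usage + 75% floor area): Unit G1 0.4321; Unit 2A 0.2337; Unit 4B 0.3341.
Proportional shares: Unit G1 1,078.15; Unit 2A 583.20; Unit 4B 833.65.
At nearest $5: Unit G1 $1,080; Unit 2A $585; Unit 4B $835. Sum = $2,500.
Difference $2,495 − $2,500 = −$5 applied to largest allocation (Unit G1): Unit G1 becomes $1,075.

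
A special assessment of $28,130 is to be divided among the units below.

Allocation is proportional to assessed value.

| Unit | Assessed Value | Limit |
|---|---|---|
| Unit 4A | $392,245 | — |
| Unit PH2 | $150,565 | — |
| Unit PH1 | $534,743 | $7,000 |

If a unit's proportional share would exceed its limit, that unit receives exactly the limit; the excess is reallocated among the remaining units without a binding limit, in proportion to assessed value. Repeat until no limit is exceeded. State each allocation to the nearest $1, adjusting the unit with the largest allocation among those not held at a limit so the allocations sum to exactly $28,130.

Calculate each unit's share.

Unit 4A: $15,269 | Unit PH2: $5,861 | Unit PH1: $7,000

Sum of assessed value: 1,077,553.
Unconstrained shares: Unit 4A 10,239.73; Unit PH2 3,930.57; Unit PH1 13,959.70.
Cap binds for Unit PH1 ($7,000); remaining pool $21,130 reallocated over remaining assessed value 542,810.
Redistributed shares: Unit 4A 15,268.95 → $15,269; Unit PH2 5,861.05 → $5,861.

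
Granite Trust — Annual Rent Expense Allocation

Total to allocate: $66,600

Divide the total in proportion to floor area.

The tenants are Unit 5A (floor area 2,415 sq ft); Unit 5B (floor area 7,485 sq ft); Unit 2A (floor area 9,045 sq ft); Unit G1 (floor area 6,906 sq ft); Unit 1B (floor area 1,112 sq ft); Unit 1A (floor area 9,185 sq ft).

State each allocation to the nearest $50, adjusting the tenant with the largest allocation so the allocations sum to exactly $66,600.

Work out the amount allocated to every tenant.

Floor area total: 36,148.
Proportional shares: Unit 5A 2,415/36,148 × $66,600 = 4,449.46; Unit 5B 7,485/36,148 × $66,600 = 13,790.56; Unit 2A 9,045/36,148 × $66,600 = 16,664.74; Unit G1 6,906/36,148 × $66,600 = 12,723.79; Unit 1B 1,112/36,148 × $66,600 = 2,048.78; Unit 1A 9,185/36,148 × $66,600 = 16,922.68.
After rounding ($50): Unit 5A $4,450; Unit 5B $13,800; Unit 2A $16,650; Unit G1 $12,700; Unit 1B $2,050; Unit 1A $16,900. Sum = $66,550.
Difference $66,600 − $66,550 = +$50 applied to largest allocation (Unit 1A): Unit 1A becomes $16,950.

Unit 5A: $4,450; Unit 5B: $13,800; Unit 2A: $16,650; Unit G1: $12,700; Unit 1B: $2,050; Unit 1A: $16,950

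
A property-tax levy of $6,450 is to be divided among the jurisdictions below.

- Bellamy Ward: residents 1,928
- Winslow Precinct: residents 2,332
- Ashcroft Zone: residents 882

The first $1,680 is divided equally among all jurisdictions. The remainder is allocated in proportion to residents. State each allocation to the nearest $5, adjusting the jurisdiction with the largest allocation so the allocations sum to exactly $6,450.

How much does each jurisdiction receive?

Bellamy Ward: $2,350 · Winslow Precinct: $2,720 · Ashcroft Zone: $1,380

First tranche $1,680 split equally: $560 each.
Remainder $4,770 by residents (total 5,142): Bellamy Ward 1,788.52 → $1,790; Winslow Precinct 2,163.29 → $2,165; Ashcroft Zone 818.19 → $820.
Rounding difference −$5 on remainder applied to Winslow Precinct.
Totals: Bellamy Ward $560 + $1,790 = $2,350; Winslow Precinct $560 + $2,160 = $2,720; Ashcroft Zone $560 + $820 = $1,380.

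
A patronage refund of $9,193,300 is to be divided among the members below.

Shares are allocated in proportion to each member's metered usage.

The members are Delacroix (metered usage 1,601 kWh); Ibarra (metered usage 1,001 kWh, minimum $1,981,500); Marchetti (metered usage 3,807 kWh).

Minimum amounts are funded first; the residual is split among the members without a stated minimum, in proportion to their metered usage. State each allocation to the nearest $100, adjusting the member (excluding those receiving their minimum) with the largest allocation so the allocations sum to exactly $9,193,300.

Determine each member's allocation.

Guaranteed amounts: Ibarra $1,981,500. Residual $7,211,800.
Residual split over remaining metered usage 5,408: Delacroix 2,135,002.18 → $2,135,000; Marchetti 5,076,797.82 → $5,076,800.

Delacroix: $2,135,000; Ibarra: $1,981,500; Marchetti: $5,076,800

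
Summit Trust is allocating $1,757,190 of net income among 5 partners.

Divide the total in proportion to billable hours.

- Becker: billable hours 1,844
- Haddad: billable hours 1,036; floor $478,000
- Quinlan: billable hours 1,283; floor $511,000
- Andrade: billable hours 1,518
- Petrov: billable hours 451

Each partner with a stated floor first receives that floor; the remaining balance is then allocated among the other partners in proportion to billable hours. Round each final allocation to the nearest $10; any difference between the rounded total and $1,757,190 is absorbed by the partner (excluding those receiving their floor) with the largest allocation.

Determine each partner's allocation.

Becker: $371,500; Haddad: $478,000; Quinlan: $511,000; Andrade: $305,830; Petrov: $90,860

Fund the minimums — Haddad $478,000; Quinlan $511,000. Remaining pool $768,190.
Remaining pool split over remaining billable hours 3,813: Becker 371,503.37 → $371,500; Andrade 305,825.44 → $305,830; Petrov 90,861.18 → $90,860.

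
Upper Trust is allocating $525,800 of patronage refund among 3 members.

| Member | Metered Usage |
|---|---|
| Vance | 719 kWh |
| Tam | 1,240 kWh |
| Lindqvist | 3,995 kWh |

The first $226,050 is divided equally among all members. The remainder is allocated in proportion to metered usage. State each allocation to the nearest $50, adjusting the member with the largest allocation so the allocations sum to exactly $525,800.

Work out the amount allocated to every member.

First tranche $226,050 split equally: $75,350 each.
Remainder $299,750 by metered usage (total 5,954): Vance 36,197.56 → $36,200; Tam 62,426.94 → $62,450; Lindqvist 201,125.50 → $201,150.
Rounding difference −$50 on remainder applied to Lindqvist.
Totals: Vance $75,350 + $36,200 = $111,550; Tam $75,350 + $62,450 = $137,800; Lindqvist $75,350 + $201,100 = $276,450.

Vance: $111,550 · Tam: $137,800 · Lindqvist: $276,450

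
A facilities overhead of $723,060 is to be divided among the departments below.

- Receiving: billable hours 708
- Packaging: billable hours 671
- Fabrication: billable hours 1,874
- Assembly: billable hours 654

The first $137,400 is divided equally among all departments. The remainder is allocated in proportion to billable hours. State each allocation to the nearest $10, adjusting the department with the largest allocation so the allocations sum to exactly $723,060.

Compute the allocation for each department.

Receiving: $140,480 | Packaging: $134,930 | Fabrication: $315,270 | Assembly: $132,380

Equal tier: $137,400 ÷ 4 = $34,350 apiece.
Remainder $585,660 by billable hours (total 3,907): Receiving 106,129.33 → $106,130; Packaging 100,583.02 → $100,580; Fabrication 280,912.94 → $280,910; Assembly 98,034.72 → $98,030.
Rounding difference +$10 on remainder applied to Fabrication.
Totals: Receiving $34,350 + $106,130 = $140,480; Packaging $34,350 + $100,580 = $134,930; Fabrication $34,350 + $280,920 = $315,270; Assembly $34,350 + $98,030 = $132,380.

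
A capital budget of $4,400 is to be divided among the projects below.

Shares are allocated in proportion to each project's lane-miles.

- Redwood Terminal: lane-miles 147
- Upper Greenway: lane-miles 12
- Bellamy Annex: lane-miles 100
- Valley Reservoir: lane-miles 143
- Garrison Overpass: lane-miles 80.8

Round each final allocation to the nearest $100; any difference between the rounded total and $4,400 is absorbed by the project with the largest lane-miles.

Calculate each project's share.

Lane-miles total: 147 + 12 + 100 + 143 + 80.8 = 482.8.
Proportional shares: Redwood Terminal 1,339.69; Upper Greenway 109.36; Bellamy Annex 911.35; Valley Reservoir 1,303.23; Garrison Overpass 736.37.
Rounded to nearest $100: Redwood Terminal $1,300; Upper Greenway $100; Bellamy Annex $900; Valley Reservoir $1,300; Garrison Overpass $700. Sum = $4,300.
Difference $4,400 − $4,300 = +$100 applied to largest lane-miles (Redwood Terminal): Redwood Terminal becomes $1,400.

Redwood Terminal: $1,400 · Upper Greenway: $100 · Bellamy Annex: $900 · Valley Reservoir: $1,300 · Garrison Overpass: $700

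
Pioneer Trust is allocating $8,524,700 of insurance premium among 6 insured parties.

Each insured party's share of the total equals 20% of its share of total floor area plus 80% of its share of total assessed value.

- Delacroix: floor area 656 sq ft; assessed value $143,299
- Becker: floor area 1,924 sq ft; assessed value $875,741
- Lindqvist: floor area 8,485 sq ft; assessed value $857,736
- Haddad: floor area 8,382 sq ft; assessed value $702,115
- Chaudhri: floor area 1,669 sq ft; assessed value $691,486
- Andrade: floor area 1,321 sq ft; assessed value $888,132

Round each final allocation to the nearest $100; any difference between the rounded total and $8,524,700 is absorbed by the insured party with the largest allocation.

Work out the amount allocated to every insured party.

Totals — floor area 22,437, assessed value 4,158,509.
Blended shares (20% floor area + 80% assessed value): Delacroix 0.0334; Becker 0.1856; Lindqvist 0.2406; Haddad 0.2098; Chaudhri 0.1479; Andrade 0.1826.
Raw shares: Delacroix 284,851.70; Becker 1,582,374.90; Lindqvist 2,051,404.01; Haddad 1,788,366.10; Chaudhri 1,260,828.42; Andrade 1,556,874.87.
Rounded to nearest $100: Delacroix $284,900; Becker $1,582,400; Lindqvist $2,051,400; Haddad $1,788,400; Chaudhri $1,260,800; Andrade $1,556,900. Sum = $8,524,800.
Difference $8,524,700 − $8,524,800 = −$100 applied to largest allocation (Lindqvist): Lindqvist becomes $2,051,300.

Delacroix: $284,900 | Becker: $1,582,400 | Lindqvist: $2,051,300 | Haddad: $1,788,400 | Chaudhri: $1,260,800 | Andrade: $1,556,900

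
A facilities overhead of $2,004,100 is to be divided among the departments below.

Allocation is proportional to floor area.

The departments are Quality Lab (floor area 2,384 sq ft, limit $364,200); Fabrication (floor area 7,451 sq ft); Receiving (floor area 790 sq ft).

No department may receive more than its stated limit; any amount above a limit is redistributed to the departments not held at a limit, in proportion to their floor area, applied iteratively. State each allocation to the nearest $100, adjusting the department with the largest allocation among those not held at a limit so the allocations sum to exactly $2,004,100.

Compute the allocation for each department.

Quality Lab: $364,200 | Fabrication: $1,482,700 | Receiving: $157,200

Sum of floor area: 10,625.
Unconstrained shares: Quality Lab 449,672.88; Fabrication 1,405,416.39; Receiving 149,010.73.
Cap binds for Quality Lab ($364,200); remaining pool $1,639,900 reallocated over remaining floor area 8,241.
Remaining shares: Fabrication 1,482,695.66 → $1,482,700; Receiving 157,204.34 → $157,200.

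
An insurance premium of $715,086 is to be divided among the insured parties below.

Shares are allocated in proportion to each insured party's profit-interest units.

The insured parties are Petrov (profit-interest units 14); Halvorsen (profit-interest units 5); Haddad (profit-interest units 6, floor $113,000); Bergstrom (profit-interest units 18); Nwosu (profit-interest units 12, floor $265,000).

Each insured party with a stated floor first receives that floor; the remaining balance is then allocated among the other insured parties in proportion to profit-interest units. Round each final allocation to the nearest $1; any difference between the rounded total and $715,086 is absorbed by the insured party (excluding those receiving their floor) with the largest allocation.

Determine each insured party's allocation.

Petrov: $127,546 · Halvorsen: $45,552 · Haddad: $113,000 · Bergstrom: $163,988 · Nwosu: $265,000

Guaranteed amounts: Haddad $113,000; Nwosu $265,000. Remaining pool $337,086.
Remaining pool split over remaining profit-interest units 37: Petrov 127,546.05 → $127,546; Halvorsen 45,552.16 → $45,552; Bergstrom 163,987.78 → $163,988.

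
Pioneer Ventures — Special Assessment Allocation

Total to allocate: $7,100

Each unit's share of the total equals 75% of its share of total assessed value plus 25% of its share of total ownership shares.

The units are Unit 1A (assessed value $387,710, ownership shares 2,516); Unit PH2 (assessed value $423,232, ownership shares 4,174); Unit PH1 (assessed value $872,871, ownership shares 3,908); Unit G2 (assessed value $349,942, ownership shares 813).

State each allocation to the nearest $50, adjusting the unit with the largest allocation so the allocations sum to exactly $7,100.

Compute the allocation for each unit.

Unit 1A: $1,400 · Unit PH2: $1,750 · Unit PH1: $2,900 · Unit G2: $1,050

Assessed value total 2,033,755; ownership shares total 11,411.
Composite weights (75% assessed value + 25% ownership shares): Unit 1A 0.1981; Unit PH2 0.2475; Unit PH1 0.4075; Unit G2 0.1469.
Pro-rata amounts: Unit 1A 1,406.51; Unit PH2 1,757.42; Unit PH1 2,893.34; Unit G2 1,042.72.
After rounding ($50): Unit 1A $1,400; Unit PH2 $1,750; Unit PH1 $2,900; Unit G2 $1,050. Sum = $7,100.
No rounding difference to absorb.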